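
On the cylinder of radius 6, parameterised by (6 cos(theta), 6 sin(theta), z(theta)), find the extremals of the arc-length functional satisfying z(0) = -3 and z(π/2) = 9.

Parameterise the cylinder of radius R = 6 as
    r(θ) = (6 cos θ, 6 sin θ, z(θ)).
The arc-length element is
    ds = sqrt(36 + (dz/dθ)^2) dθ,
so the Lagrangian is L = sqrt(36 + z'^2).
L depends on z' only, not on z or θ, so ∂L/∂z = 0 and
    ∂L/∂z' = z' / sqrt(36 + z'^2).
The Euler-Lagrange equation gives
    d/dθ( z' / sqrt(36 + z'^2) ) = 0,
so z' is constant. Integrating once:
    z(θ) = a θ + b,
a helix on the cylinder (a straight line when the cylinder is unrolled). The constants a, b are determined by the endpoint conditions.
With endpoint conditions z(0) = -3 and z(π/2) = 9: from z(0) = b we get b = -3, and a·π/2 + -3 = 9 gives a = 24/π, so
    z(θ) = (24/π) θ − 3.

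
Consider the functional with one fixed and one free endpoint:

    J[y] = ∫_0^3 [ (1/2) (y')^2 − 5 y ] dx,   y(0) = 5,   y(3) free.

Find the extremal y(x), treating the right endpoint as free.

The Lagrangian L = (1/2) (y')^2 − 5 y gives
    ∂L/∂y = −5,   ∂L/∂y' = y'.
Euler-Lagrange: d/dx(y') − (−5) = 0, i.e. y'' + 5 = 0, so
    y(x) = −(5/2) x^2 + C1 x + C2.
Fixed left endpoint y(0) = 5 ⇒ C2 = 5.
The right endpoint x = 3 is free, so the natural (transversality) condition is ∂L/∂y' |_{x=3} = 0, i.e. y'(3) = 0.
Compute y'(x) = −5 x + C1, so y'(3) = −15 + C1 = 0 ⇒ C1 = 15.
Therefore the extremal is
    y(x) = −(5/2) x^2 + 15 x + 5.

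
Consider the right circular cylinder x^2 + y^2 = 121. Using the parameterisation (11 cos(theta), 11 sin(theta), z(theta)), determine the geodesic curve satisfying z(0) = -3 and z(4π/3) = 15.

Parameterise the cylinder of radius R = 11 as
    r(θ) = (11 cos θ, 11 sin θ, z(θ)).
The arc-length element is
    ds = sqrt(121 + (dz/dθ)^2) dθ,
so the Lagrangian is L = sqrt(121 + z'^2).
L depends on z' only, not on z or θ, so ∂L/∂z = 0 and
    ∂L/∂z' = z' / sqrt(121 + z'^2).
The Euler-Lagrange equation gives
    d/dθ( z' / sqrt(121 + z'^2) ) = 0,
so z' is constant. Integrating once:
    z(θ) = a θ + b,
a helix on the cylinder (a straight line when the cylinder is unrolled). The constants a, b are determined by the endpoint conditions.
With endpoint conditions z(0) = -3 and z(4π/3) = 15: from z(0) = b we get b = -3, and a·4π/3 + -3 = 15 gives a = 27/(2π), so
    z(θ) = (27/(2π)) θ − 3.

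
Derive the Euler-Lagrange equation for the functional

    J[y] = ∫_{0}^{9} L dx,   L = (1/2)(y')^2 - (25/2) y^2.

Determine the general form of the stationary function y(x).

The Lagrangian is L = (1/2)(y')^2 - (25/2) y^2.
∂L/∂y = -25y.
∂L/∂y' = y'.
The Euler-Lagrange equation d/dx(∂L/∂y') − ∂L/∂y = 0 becomes:
    y'' + 25 y = 0
General solution: y(x) = A sin(5x) + B cos(5x), where A and B are arbitrary constants fixed by the endpoint conditions.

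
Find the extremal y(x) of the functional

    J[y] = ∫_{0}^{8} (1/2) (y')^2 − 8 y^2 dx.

The Lagrangian is L = (1/2) (y')^2 − 8 y^2.
Compute ∂L/∂y = -16y, ∂L/∂y' = y'.
The Euler-Lagrange equation d/dx(∂L/∂y') − ∂L/∂y = 0 reduces to
    y'' + 16 y = 0.
Its general solution is
    y(x) = A sin(4x) + B cos(4x),
with A, B fixed by the endpoint conditions.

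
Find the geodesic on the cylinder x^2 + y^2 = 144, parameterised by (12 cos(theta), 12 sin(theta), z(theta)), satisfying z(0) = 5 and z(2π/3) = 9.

Parameterise the cylinder of radius R = 12 as
    r(θ) = (12 cos θ, 12 sin θ, z(θ)).
The arc-length element is
    ds = sqrt(144 + (dz/dθ)^2) dθ,
so the Lagrangian is L = sqrt(144 + z'^2).
L depends on z' only, not on z or θ, so ∂L/∂z = 0 and
    ∂L/∂z' = z' / sqrt(144 + z'^2).
The Euler-Lagrange equation gives
    d/dθ( z' / sqrt(144 + z'^2) ) = 0,
so z' is constant. Integrating once:
    z(θ) = a θ + b,
a helix on the cylinder (a straight line when the cylinder is unrolled). The constants a, b are determined by the endpoint conditions.
With endpoint conditions z(0) = 5 and z(2π/3) = 9: from z(0) = b we get b = 5, and a·2π/3 + 5 = 9 gives a = 6/π, so
    z(θ) = (6/π) θ + 5.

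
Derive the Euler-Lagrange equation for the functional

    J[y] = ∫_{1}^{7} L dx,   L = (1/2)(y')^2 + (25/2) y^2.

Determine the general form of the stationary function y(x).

The Lagrangian is L = (1/2)(y')^2 + (25/2) y^2.
∂L/∂y = 25y.
∂L/∂y' = y'.
The Euler-Lagrange equation d/dx(∂L/∂y') − ∂L/∂y = 0 becomes:
    y'' - 25 y = 0
General solution: y(x) = A e^(5x) + B e^(-5x), where A and B are arbitrary constants fixed by the endpoint conditions.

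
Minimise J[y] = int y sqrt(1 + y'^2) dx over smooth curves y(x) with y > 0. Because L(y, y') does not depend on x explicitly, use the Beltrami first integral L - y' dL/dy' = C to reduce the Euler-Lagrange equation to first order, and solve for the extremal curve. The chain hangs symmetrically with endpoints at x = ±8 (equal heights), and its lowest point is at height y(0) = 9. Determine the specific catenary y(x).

The Lagrangian L(y, y') = y sqrt(1 + y'^2) has no explicit x dependence, so the Beltrami identity applies:
    L − y' ∂L/∂y' = C.
Compute ∂L/∂y' = y · y' / sqrt(1 + y'^2). Then
    L − y' ∂L/∂y'
    = y sqrt(1 + y'^2) − y · y'^2 / sqrt(1 + y'^2)
    = y (1 + y'^2 − y'^2) / sqrt(1 + y'^2)
    = y / sqrt(1 + y'^2) = C.
Squaring gives y^2 = C^2 (1 + y'^2), i.e.
    y'^2 = y^2 / C^2 − 1.
Separating variables,
    dy / sqrt(y^2 − C^2) = dx / C,
and integrating gives arccosh(y / C) = (x − a)/C, so
    y(x) = C cosh((x − a)/C),
the catenary. The constants C and a are fixed by the two endpoint conditions (and, for the hanging-chain problem, the length constraint selects C).
Now fit the given data. The endpoints x = ±8 are symmetric at equal height, so the catenary is even about its minimum: a = 0 and y(x) = C cosh(x/C). The lowest point is y(0) = C cosh(0) = C, and we are told y(0) = 9, so C = 9. Therefore
    y(x) = 9 cosh(x/9),
and at the endpoints
    y(±8) = 9 cosh(8/9).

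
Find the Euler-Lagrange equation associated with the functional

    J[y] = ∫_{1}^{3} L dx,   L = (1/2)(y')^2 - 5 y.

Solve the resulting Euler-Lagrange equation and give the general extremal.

The Lagrangian is L = (1/2)(y')^2 - 5 y.
∂L/∂y = -5.
∂L/∂y' = y'.
The Euler-Lagrange equation d/dx(∂L/∂y') − ∂L/∂y = 0 becomes:
    y'' + 5 = 0
General solution: y(x) = -(5/2) x^2 + A x + B, where A and B are arbitrary constants fixed by the endpoint conditions.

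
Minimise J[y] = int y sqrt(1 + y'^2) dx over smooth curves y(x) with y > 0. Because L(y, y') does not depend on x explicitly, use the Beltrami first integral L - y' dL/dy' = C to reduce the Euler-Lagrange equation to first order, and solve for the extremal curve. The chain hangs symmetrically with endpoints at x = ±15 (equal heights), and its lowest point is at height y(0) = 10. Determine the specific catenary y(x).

The Lagrangian L(y, y') = y sqrt(1 + y'^2) has no explicit x dependence, so the Beltrami identity applies:
    L − y' ∂L/∂y' = C.
Compute ∂L/∂y' = y · y' / sqrt(1 + y'^2). Then
    L − y' ∂L/∂y'
    = y sqrt(1 + y'^2) − y · y'^2 / sqrt(1 + y'^2)
    = y (1 + y'^2 − y'^2) / sqrt(1 + y'^2)
    = y / sqrt(1 + y'^2) = C.
Squaring gives y^2 = C^2 (1 + y'^2), i.e.
    y'^2 = y^2 / C^2 − 1.
Separating variables,
    dy / sqrt(y^2 − C^2) = dx / C,
and integrating gives arccosh(y / C) = (x − a)/C, so
    y(x) = C cosh((x − a)/C),
the catenary. The constants C and a are fixed by the two endpoint conditions (and, for the hanging-chain problem, the length constraint selects C).
Now fit the given data. The endpoints x = ±15 are symmetric at equal height, so the catenary is even about its minimum: a = 0 and y(x) = C cosh(x/C). The lowest point is y(0) = C cosh(0) = C, and we are told y(0) = 10, so C = 10. Therefore
    y(x) = 10 cosh(x/10),
and at the endpoints
    y(±15) = 10 cosh(15/10).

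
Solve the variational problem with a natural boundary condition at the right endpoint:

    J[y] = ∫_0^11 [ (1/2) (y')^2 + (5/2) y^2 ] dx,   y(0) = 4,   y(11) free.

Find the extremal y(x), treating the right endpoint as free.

The Lagrangian L = (1/2) (y')^2 + (5/2) y^2 gives
    ∂L/∂y = 5 y,   ∂L/∂y' = y'.
Euler-Lagrange: y'' − 5 y = 0.
With k = sqrt(5), the general solution is
    y(x) = A cosh(sqrt(5) x) + B sinh(sqrt(5) x).
Fixed left endpoint y(0) = 4 ⇒ A = 4.
The right endpoint x = 11 is free, so the natural (transversality) condition is ∂L/∂y' |_{x=11} = 0, i.e. y'(11) = 0.
Compute y'(x) = A k sinh(k x) + B k cosh(k x), so
    y'(11) = A k sinh(k·11) + B k cosh(k·11) = 0
    ⇒ B = −A tanh(k·11) = − 4 tanh(sqrt(5)·11).
Therefore the extremal is
    y(x) = 4 cosh(sqrt(5) x) − 4 tanh(sqrt(5)·11) sinh(sqrt(5) x).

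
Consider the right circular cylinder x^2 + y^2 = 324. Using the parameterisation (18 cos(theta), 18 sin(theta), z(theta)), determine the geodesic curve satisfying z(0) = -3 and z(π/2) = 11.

Parameterise the cylinder of radius R = 18 as
    r(θ) = (18 cos θ, 18 sin θ, z(θ)).
The arc-length element is
    ds = sqrt(324 + (dz/dθ)^2) dθ,
so the Lagrangian is L = sqrt(324 + z'^2).
L depends on z' only, not on z or θ, so ∂L/∂z = 0 and
    ∂L/∂z' = z' / sqrt(324 + z'^2).
The Euler-Lagrange equation gives
    d/dθ( z' / sqrt(324 + z'^2) ) = 0,
so z' is constant. Integrating once:
    z(θ) = a θ + b,
a helix on the cylinder (a straight line when the cylinder is unrolled). The constants a, b are determined by the endpoint conditions.
With endpoint conditions z(0) = -3 and z(π/2) = 11: from z(0) = b we get b = -3, and a·π/2 + -3 = 11 gives a = 28/π, so
    z(θ) = (28/π) θ − 3.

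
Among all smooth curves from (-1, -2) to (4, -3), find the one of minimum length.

Arc-length functional: J[y] = ∫ sqrt(1 + (y')^2) dx.
Lagrangian L = sqrt(1 + (y')^2) has no explicit y dependence, so ∂L/∂y = 0 and the Euler-Lagrange equation gives
    d/dx( y' / sqrt(1 + (y')^2) ) = 0  ⇒  y' / sqrt(1 + (y')^2) = const.
Hence y' is constant, so y(x) is affine.
Fitting the endpoints (-1, -2) and (4, -3):
    slope m = ((-3) − (-2)) / (4 − (-1)) = -1/5,
    intercept c = (-2) − m·(-1) = -11/5.
Extremal: y(x) = (-1/5) x - 11/5.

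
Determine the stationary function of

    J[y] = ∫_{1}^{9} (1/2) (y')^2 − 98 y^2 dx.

The Lagrangian is L = (1/2) (y')^2 − 98 y^2.
Compute ∂L/∂y = -196y, ∂L/∂y' = y'.
The Euler-Lagrange equation d/dx(∂L/∂y') − ∂L/∂y = 0 reduces to
    y'' + 196 y = 0.
Its general solution is
    y(x) = A sin(14x) + B cos(14x),
with A, B fixed by the endpoint conditions.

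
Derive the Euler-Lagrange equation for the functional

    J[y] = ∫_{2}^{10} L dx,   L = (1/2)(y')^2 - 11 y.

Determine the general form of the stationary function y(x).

The Lagrangian is L = (1/2)(y')^2 - 11 y.
∂L/∂y = -11.
∂L/∂y' = y'.
The Euler-Lagrange equation d/dx(∂L/∂y') − ∂L/∂y = 0 becomes:
    y'' + 11 = 0
General solution: y(x) = -(11/2) x^2 + A x + B, where A and B are arbitrary constants fixed by the endpoint conditions.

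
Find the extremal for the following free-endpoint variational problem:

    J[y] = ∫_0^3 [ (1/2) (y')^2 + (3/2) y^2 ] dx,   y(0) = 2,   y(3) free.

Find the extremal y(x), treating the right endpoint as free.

The Lagrangian L = (1/2) (y')^2 + (3/2) y^2 gives
    ∂L/∂y = 3 y,   ∂L/∂y' = y'.
Euler-Lagrange: y'' − 3 y = 0.
With k = sqrt(3), the general solution is
    y(x) = A cosh(sqrt(3) x) + B sinh(sqrt(3) x).
Fixed left endpoint y(0) = 2 ⇒ A = 2.
The right endpoint x = 3 is free, so the natural (transversality) condition is ∂L/∂y' |_{x=3} = 0, i.e. y'(3) = 0.
Compute y'(x) = A k sinh(k x) + B k cosh(k x), so
    y'(3) = A k sinh(k·3) + B k cosh(k·3) = 0
    ⇒ B = −A tanh(k·3) = − 2 tanh(sqrt(3)·3).
Therefore the extremal is
    y(x) = 2 cosh(sqrt(3) x) − 2 tanh(sqrt(3)·3) sinh(sqrt(3) x).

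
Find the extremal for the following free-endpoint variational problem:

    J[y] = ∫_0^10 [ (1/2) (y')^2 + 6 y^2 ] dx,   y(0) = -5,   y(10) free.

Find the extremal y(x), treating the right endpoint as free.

The Lagrangian L = (1/2) (y')^2 + 6 y^2 gives
    ∂L/∂y = 12 y,   ∂L/∂y' = y'.
Euler-Lagrange: y'' − 12 y = 0.
With k = sqrt(12), the general solution is
    y(x) = A cosh(sqrt(12) x) + B sinh(sqrt(12) x).
Fixed left endpoint y(0) = -5 ⇒ A = -5.
The right endpoint x = 10 is free, so the natural (transversality) condition is ∂L/∂y' |_{x=10} = 0, i.e. y'(10) = 0.
Compute y'(x) = A k sinh(k x) + B k cosh(k x), so
    y'(10) = A k sinh(k·10) + B k cosh(k·10) = 0
    ⇒ B = −A tanh(k·10) = 5 tanh(sqrt(12)·10).
Therefore the extremal is
    y(x) = −5 cosh(sqrt(12) x) + 5 tanh(sqrt(12)·10) sinh(sqrt(12) x).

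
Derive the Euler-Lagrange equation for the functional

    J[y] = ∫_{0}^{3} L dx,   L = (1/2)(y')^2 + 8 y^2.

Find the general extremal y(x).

The Lagrangian is L = (1/2)(y')^2 + 8 y^2.
∂L/∂y = 16y.
∂L/∂y' = y'.
The Euler-Lagrange equation d/dx(∂L/∂y') − ∂L/∂y = 0 becomes:
    y'' - 16 y = 0
General solution: y(x) = A e^(4x) + B e^(-4x), where A and B are arbitrary constants fixed by the endpoint conditions.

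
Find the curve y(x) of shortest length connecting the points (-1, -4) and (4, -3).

Arc-length functional: J[y] = ∫ sqrt(1 + (y')^2) dx.
Lagrangian L = sqrt(1 + (y')^2) has no explicit y dependence, so ∂L/∂y = 0 and the Euler-Lagrange equation gives
    d/dx( y' / sqrt(1 + (y')^2) ) = 0  ⇒  y' / sqrt(1 + (y')^2) = const.
Hence y' is constant, so y(x) is affine.
Fitting the endpoints (-1, -4) and (4, -3):
    slope m = ((-3) − (-4)) / (4 − (-1)) = 1/5,
    intercept c = (-4) − m·(-1) = -19/5.
Extremal: y(x) = (1/5) x - 19/5.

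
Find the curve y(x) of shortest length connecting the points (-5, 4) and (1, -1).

Arc-length functional: J[y] = ∫ sqrt(1 + (y')^2) dx.
Lagrangian L = sqrt(1 + (y')^2) has no explicit y dependence, so ∂L/∂y = 0 and the Euler-Lagrange equation gives
    d/dx( y' / sqrt(1 + (y')^2) ) = 0  ⇒  y' / sqrt(1 + (y')^2) = const.
Hence y' is constant, so y(x) is affine.
Fitting the endpoints (-5, 4) and (1, -1):
    slope m = ((-1) − 4) / (1 − (-5)) = -5/6,
    intercept c = 4 − m·(-5) = -1/6.
Extremal: y(x) = (-5/6) x - 1/6.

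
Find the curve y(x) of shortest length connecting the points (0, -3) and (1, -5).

Arc-length functional: J[y] = ∫ sqrt(1 + (y')^2) dx.
Lagrangian L = sqrt(1 + (y')^2) has no explicit y dependence, so ∂L/∂y = 0 and the Euler-Lagrange equation gives
    d/dx( y' / sqrt(1 + (y')^2) ) = 0  ⇒  y' / sqrt(1 + (y')^2) = const.
Hence y' is constant, so y(x) is affine.
Fitting the endpoints (0, -3) and (1, -5):
    slope m = ((-5) − (-3)) / (1 − 0) = -2,
    intercept c = (-3) − m·0 = -3.
Extremal: y(x) = -2 x - 3.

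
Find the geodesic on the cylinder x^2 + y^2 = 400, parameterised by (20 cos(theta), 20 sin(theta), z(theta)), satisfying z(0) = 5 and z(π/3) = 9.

Parameterise the cylinder of radius R = 20 as
    r(θ) = (20 cos θ, 20 sin θ, z(θ)).
The arc-length element is
    ds = sqrt(400 + (dz/dθ)^2) dθ,
so the Lagrangian is L = sqrt(400 + z'^2).
L depends on z' only, not on z or θ, so ∂L/∂z = 0 and
    ∂L/∂z' = z' / sqrt(400 + z'^2).
The Euler-Lagrange equation gives
    d/dθ( z' / sqrt(400 + z'^2) ) = 0,
so z' is constant. Integrating once:
    z(θ) = a θ + b,
a helix on the cylinder (a straight line when the cylinder is unrolled). The constants a, b are determined by the endpoint conditions.
With endpoint conditions z(0) = 5 and z(π/3) = 9: from z(0) = b we get b = 5, and a·π/3 + 5 = 9 gives a = 12/π, so
    z(θ) = (12/π) θ + 5.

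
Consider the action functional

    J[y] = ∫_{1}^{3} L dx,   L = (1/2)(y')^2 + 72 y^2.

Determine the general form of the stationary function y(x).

The Lagrangian is L = (1/2)(y')^2 + 72 y^2.
∂L/∂y = 144y.
∂L/∂y' = y'.
The Euler-Lagrange equation d/dx(∂L/∂y') − ∂L/∂y = 0 becomes:
    y'' - 144 y = 0
General solution: y(x) = A e^(12x) + B e^(-12x), where A and B are arbitrary constants fixed by the endpoint conditions.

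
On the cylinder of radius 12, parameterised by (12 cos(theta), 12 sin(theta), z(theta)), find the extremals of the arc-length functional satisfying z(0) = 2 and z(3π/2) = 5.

Parameterise the cylinder of radius R = 12 as
    r(θ) = (12 cos θ, 12 sin θ, z(θ)).
The arc-length element is
    ds = sqrt(144 + (dz/dθ)^2) dθ,
so the Lagrangian is L = sqrt(144 + z'^2).
L depends on z' only, not on z or θ, so ∂L/∂z = 0 and
    ∂L/∂z' = z' / sqrt(144 + z'^2).
The Euler-Lagrange equation gives
    d/dθ( z' / sqrt(144 + z'^2) ) = 0,
so z' is constant. Integrating once:
    z(θ) = a θ + b,
a helix on the cylinder (a straight line when the cylinder is unrolled). The constants a, b are determined by the endpoint conditions.
With endpoint conditions z(0) = 2 and z(3π/2) = 5: from z(0) = b we get b = 2, and a·3π/2 + 2 = 5 gives a = 2/π, so
    z(θ) = (2/π) θ + 2.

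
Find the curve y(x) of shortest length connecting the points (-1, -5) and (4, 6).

Arc-length functional: J[y] = ∫ sqrt(1 + (y')^2) dx.
Lagrangian L = sqrt(1 + (y')^2) has no explicit y dependence, so ∂L/∂y = 0 and the Euler-Lagrange equation gives
    d/dx( y' / sqrt(1 + (y')^2) ) = 0  ⇒  y' / sqrt(1 + (y')^2) = const.
Hence y' is constant, so y(x) is affine.
Fitting the endpoints (-1, -5) and (4, 6):
    slope m = (6 − (-5)) / (4 − (-1)) = 11/5,
    intercept c = (-5) − m·(-1) = -14/5.
Extremal: y(x) = (11/5) x - 14/5.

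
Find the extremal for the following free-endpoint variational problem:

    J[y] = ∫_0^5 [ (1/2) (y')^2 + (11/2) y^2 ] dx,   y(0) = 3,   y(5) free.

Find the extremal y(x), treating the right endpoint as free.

The Lagrangian L = (1/2) (y')^2 + (11/2) y^2 gives
    ∂L/∂y = 11 y,   ∂L/∂y' = y'.
Euler-Lagrange: y'' − 11 y = 0.
With k = sqrt(11), the general solution is
    y(x) = A cosh(sqrt(11) x) + B sinh(sqrt(11) x).
Fixed left endpoint y(0) = 3 ⇒ A = 3.
The right endpoint x = 5 is free, so the natural (transversality) condition is ∂L/∂y' |_{x=5} = 0, i.e. y'(5) = 0.
Compute y'(x) = A k sinh(k x) + B k cosh(k x), so
    y'(5) = A k sinh(k·5) + B k cosh(k·5) = 0
    ⇒ B = −A tanh(k·5) = − 3 tanh(sqrt(11)·5).
Therefore the extremal is
    y(x) = 3 cosh(sqrt(11) x) − 3 tanh(sqrt(11)·5) sinh(sqrt(11) x).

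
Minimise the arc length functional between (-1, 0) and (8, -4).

Arc-length functional: J[y] = ∫ sqrt(1 + (y')^2) dx.
Lagrangian L = sqrt(1 + (y')^2) has no explicit y dependence, so ∂L/∂y = 0 and the Euler-Lagrange equation gives
    d/dx( y' / sqrt(1 + (y')^2) ) = 0  ⇒  y' / sqrt(1 + (y')^2) = const.
Hence y' is constant, so y(x) is affine.
Fitting the endpoints (-1, 0) and (8, -4):
    slope m = ((-4) − 0) / (8 − (-1)) = -4/9,
    intercept c = 0 − m·(-1) = -4/9.
Extremal: y(x) = (-4/9) x - 4/9.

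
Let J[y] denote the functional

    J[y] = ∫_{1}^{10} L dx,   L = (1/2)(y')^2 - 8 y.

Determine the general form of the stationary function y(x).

The Lagrangian is L = (1/2)(y')^2 - 8 y.
∂L/∂y = -8.
∂L/∂y' = y'.
The Euler-Lagrange equation d/dx(∂L/∂y') − ∂L/∂y = 0 becomes:
    y'' + 8 = 0
General solution: y(x) = -4 x^2 + A x + B, where A and B are arbitrary constants fixed by the endpoint conditions.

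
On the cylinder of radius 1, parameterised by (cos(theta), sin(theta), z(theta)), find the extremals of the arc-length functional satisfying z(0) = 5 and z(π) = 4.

Parameterise the cylinder of radius R = 1 as
    r(θ) = (cos θ, sin θ, z(θ)).
The arc-length element is
    ds = sqrt(1 + (dz/dθ)^2) dθ,
so the Lagrangian is L = sqrt(1 + z'^2).
L depends on z' only, not on z or θ, so ∂L/∂z = 0 and
    ∂L/∂z' = z' / sqrt(1 + z'^2).
The Euler-Lagrange equation gives
    d/dθ( z' / sqrt(1 + z'^2) ) = 0,
so z' is constant. Integrating once:
    z(θ) = a θ + b,
a helix on the cylinder (a straight line when the cylinder is unrolled). The constants a, b are determined by the endpoint conditions.
With endpoint conditions z(0) = 5 and z(π) = 4: from z(0) = b we get b = 5, and a·π + 5 = 4 gives a = -1/π, so
    z(θ) = (-1/π) θ + 5.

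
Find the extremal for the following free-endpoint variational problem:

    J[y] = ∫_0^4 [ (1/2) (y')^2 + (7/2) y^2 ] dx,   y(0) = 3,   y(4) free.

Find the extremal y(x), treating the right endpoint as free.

The Lagrangian L = (1/2) (y')^2 + (7/2) y^2 gives
    ∂L/∂y = 7 y,   ∂L/∂y' = y'.
Euler-Lagrange: y'' − 7 y = 0.
With k = sqrt(7), the general solution is
    y(x) = A cosh(sqrt(7) x) + B sinh(sqrt(7) x).
Fixed left endpoint y(0) = 3 ⇒ A = 3.
The right endpoint x = 4 is free, so the natural (transversality) condition is ∂L/∂y' |_{x=4} = 0, i.e. y'(4) = 0.
Compute y'(x) = A k sinh(k x) + B k cosh(k x), so
    y'(4) = A k sinh(k·4) + B k cosh(k·4) = 0
    ⇒ B = −A tanh(k·4) = − 3 tanh(sqrt(7)·4).
Therefore the extremal is
    y(x) = 3 cosh(sqrt(7) x) − 3 tanh(sqrt(7)·4) sinh(sqrt(7) x).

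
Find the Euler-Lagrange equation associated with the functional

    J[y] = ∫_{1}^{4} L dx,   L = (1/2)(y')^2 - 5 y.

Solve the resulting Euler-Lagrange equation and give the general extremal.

The Lagrangian is L = (1/2)(y')^2 - 5 y.
∂L/∂y = -5.
∂L/∂y' = y'.
The Euler-Lagrange equation d/dx(∂L/∂y') − ∂L/∂y = 0 becomes:
    y'' + 5 = 0
General solution: y(x) = -(5/2) x^2 + A x + B, where A and B are arbitrary constants fixed by the endpoint conditions.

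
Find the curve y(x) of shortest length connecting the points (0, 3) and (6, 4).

Arc-length functional: J[y] = ∫ sqrt(1 + (y')^2) dx.
Lagrangian L = sqrt(1 + (y')^2) has no explicit y dependence, so ∂L/∂y = 0 and the Euler-Lagrange equation gives
    d/dx( y' / sqrt(1 + (y')^2) ) = 0  ⇒  y' / sqrt(1 + (y')^2) = const.
Hence y' is constant, so y(x) is affine.
Fitting the endpoints (0, 3) and (6, 4):
    slope m = (4 − 3) / (6 − 0) = 1/6,
    intercept c = 3 − m·0 = 3.
Extremal: y(x) = (1/6) x + 3.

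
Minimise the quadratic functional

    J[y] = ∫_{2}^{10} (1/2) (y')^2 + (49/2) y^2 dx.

The Lagrangian is L = (1/2) (y')^2 + (49/2) y^2.
Compute ∂L/∂y = 49y, ∂L/∂y' = y'.
The Euler-Lagrange equation d/dx(∂L/∂y') − ∂L/∂y = 0 reduces to
    y'' − 49 y = 0.
Its general solution is
    y(x) = A e^(7x) + B e^(−7x),
with A, B fixed by the endpoint conditions.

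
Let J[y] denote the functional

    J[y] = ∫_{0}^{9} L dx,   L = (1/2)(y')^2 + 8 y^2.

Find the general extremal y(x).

The Lagrangian is L = (1/2)(y')^2 + 8 y^2.
∂L/∂y = 16y.
∂L/∂y' = y'.
The Euler-Lagrange equation d/dx(∂L/∂y') − ∂L/∂y = 0 becomes:
    y'' - 16 y = 0
General solution: y(x) = A e^(4x) + B e^(-4x), where A and B are arbitrary constants fixed by the endpoint conditions.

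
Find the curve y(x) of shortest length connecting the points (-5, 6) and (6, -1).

Arc-length functional: J[y] = ∫ sqrt(1 + (y')^2) dx.
Lagrangian L = sqrt(1 + (y')^2) has no explicit y dependence, so ∂L/∂y = 0 and the Euler-Lagrange equation gives
    d/dx( y' / sqrt(1 + (y')^2) ) = 0  ⇒  y' / sqrt(1 + (y')^2) = const.
Hence y' is constant, so y(x) is affine.
Fitting the endpoints (-5, 6) and (6, -1):
    slope m = ((-1) − 6) / (6 − (-5)) = -7/11,
    intercept c = 6 − m·(-5) = 31/11.
Extremal: y(x) = (-7/11) x + 31/11.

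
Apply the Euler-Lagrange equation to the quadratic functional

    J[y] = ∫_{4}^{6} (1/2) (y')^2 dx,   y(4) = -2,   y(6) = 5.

The Lagrangian is L = (1/2) (y')^2.
Compute ∂L/∂y = 0, ∂L/∂y' = y'.
The Euler-Lagrange equation d/dx(∂L/∂y') − ∂L/∂y = 0 reduces to
    y'' = 0.
Its general solution is
    y(x) = A x + B,
with A, B fixed by the endpoint conditions.
Applying the endpoint conditions y(4) = -2 and y(6) = 5: solve A·4 + B = -2 and A·6 + B = 5. Subtracting gives A(6 − 4) = 5 − -2, so A = 7/2, and B = -2 − A·4 = -16. Therefore
    y(x) = (7/2) x - 16.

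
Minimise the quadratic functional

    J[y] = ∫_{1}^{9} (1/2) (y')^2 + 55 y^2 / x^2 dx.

The Lagrangian is L = (1/2) (y')^2 + 55 y^2 / x^2.
Compute ∂L/∂y = 110y/x^2, ∂L/∂y' = y'.
The Euler-Lagrange equation d/dx(∂L/∂y') − ∂L/∂y = 0 reduces to
    y'' − 110/x^2 · y = 0  (x > 0).
Its general solution is
    y(x) = A x^11 + B x^(-10),
with A, B fixed by the endpoint conditions.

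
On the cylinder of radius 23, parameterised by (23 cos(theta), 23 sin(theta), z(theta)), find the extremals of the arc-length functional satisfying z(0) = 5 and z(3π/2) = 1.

Parameterise the cylinder of radius R = 23 as
    r(θ) = (23 cos θ, 23 sin θ, z(θ)).
The arc-length element is
    ds = sqrt(529 + (dz/dθ)^2) dθ,
so the Lagrangian is L = sqrt(529 + z'^2).
L depends on z' only, not on z or θ, so ∂L/∂z = 0 and
    ∂L/∂z' = z' / sqrt(529 + z'^2).
The Euler-Lagrange equation gives
    d/dθ( z' / sqrt(529 + z'^2) ) = 0,
so z' is constant. Integrating once:
    z(θ) = a θ + b,
a helix on the cylinder (a straight line when the cylinder is unrolled). The constants a, b are determined by the endpoint conditions.
With endpoint conditions z(0) = 5 and z(3π/2) = 1: from z(0) = b we get b = 5, and a·3π/2 + 5 = 1 gives a = -8/(3π), so
    z(θ) = (-8/(3π)) θ + 5.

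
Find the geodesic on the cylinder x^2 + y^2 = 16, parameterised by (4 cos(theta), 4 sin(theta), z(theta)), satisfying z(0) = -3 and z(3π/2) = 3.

Parameterise the cylinder of radius R = 4 as
    r(θ) = (4 cos θ, 4 sin θ, z(θ)).
The arc-length element is
    ds = sqrt(16 + (dz/dθ)^2) dθ,
so the Lagrangian is L = sqrt(16 + z'^2).
L depends on z' only, not on z or θ, so ∂L/∂z = 0 and
    ∂L/∂z' = z' / sqrt(16 + z'^2).
The Euler-Lagrange equation gives
    d/dθ( z' / sqrt(16 + z'^2) ) = 0,
so z' is constant. Integrating once:
    z(θ) = a θ + b,
a helix on the cylinder (a straight line when the cylinder is unrolled). The constants a, b are determined by the endpoint conditions.
With endpoint conditions z(0) = -3 and z(3π/2) = 3: from z(0) = b we get b = -3, and a·3π/2 + -3 = 3 gives a = 4/π, so
    z(θ) = (4/π) θ − 3.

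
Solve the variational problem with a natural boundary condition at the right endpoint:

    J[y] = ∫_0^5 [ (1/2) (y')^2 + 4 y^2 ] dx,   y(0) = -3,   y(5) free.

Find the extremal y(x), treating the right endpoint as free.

The Lagrangian L = (1/2) (y')^2 + 4 y^2 gives
    ∂L/∂y = 8 y,   ∂L/∂y' = y'.
Euler-Lagrange: y'' − 8 y = 0.
With k = sqrt(8), the general solution is
    y(x) = A cosh(sqrt(8) x) + B sinh(sqrt(8) x).
Fixed left endpoint y(0) = -3 ⇒ A = -3.
The right endpoint x = 5 is free, so the natural (transversality) condition is ∂L/∂y' |_{x=5} = 0, i.e. y'(5) = 0.
Compute y'(x) = A k sinh(k x) + B k cosh(k x), so
    y'(5) = A k sinh(k·5) + B k cosh(k·5) = 0
    ⇒ B = −A tanh(k·5) = 3 tanh(sqrt(8)·5).
Therefore the extremal is
    y(x) = −3 cosh(sqrt(8) x) + 3 tanh(sqrt(8)·5) sinh(sqrt(8) x).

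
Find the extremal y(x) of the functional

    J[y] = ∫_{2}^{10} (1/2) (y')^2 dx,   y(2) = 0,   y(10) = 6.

The Lagrangian is L = (1/2) (y')^2.
Compute ∂L/∂y = 0, ∂L/∂y' = y'.
The Euler-Lagrange equation d/dx(∂L/∂y') − ∂L/∂y = 0 reduces to
    y'' = 0.
Its general solution is
    y(x) = A x + B,
with A, B fixed by the endpoint conditions.
Applying the endpoint conditions y(2) = 0 and y(10) = 6: solve A·2 + B = 0 and A·10 + B = 6. Subtracting gives A(10 − 2) = 6 − 0, so A = 3/4, and B = 0 − A·2 = -3/2. Therefore
    y(x) = (3/4) x - 3/2.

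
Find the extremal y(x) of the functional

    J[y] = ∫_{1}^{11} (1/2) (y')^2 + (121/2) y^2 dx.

The Lagrangian is L = (1/2) (y')^2 + (121/2) y^2.
Compute ∂L/∂y = 121y, ∂L/∂y' = y'.
The Euler-Lagrange equation d/dx(∂L/∂y') − ∂L/∂y = 0 reduces to
    y'' − 121 y = 0.
Its general solution is
    y(x) = A e^(11x) + B e^(−11x),
with A, B fixed by the endpoint conditions.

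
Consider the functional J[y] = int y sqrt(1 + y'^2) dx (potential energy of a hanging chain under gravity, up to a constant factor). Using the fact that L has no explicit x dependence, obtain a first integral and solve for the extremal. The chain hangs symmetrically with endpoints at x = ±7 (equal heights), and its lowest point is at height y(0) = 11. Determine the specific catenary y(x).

The Lagrangian L(y, y') = y sqrt(1 + y'^2) has no explicit x dependence, so the Beltrami identity applies:
    L − y' ∂L/∂y' = C.
Compute ∂L/∂y' = y · y' / sqrt(1 + y'^2). Then
    L − y' ∂L/∂y'
    = y sqrt(1 + y'^2) − y · y'^2 / sqrt(1 + y'^2)
    = y (1 + y'^2 − y'^2) / sqrt(1 + y'^2)
    = y / sqrt(1 + y'^2) = C.
Squaring gives y^2 = C^2 (1 + y'^2), i.e.
    y'^2 = y^2 / C^2 − 1.
Separating variables,
    dy / sqrt(y^2 − C^2) = dx / C,
and integrating gives arccosh(y / C) = (x − a)/C, so
    y(x) = C cosh((x − a)/C),
the catenary. The constants C and a are fixed by the two endpoint conditions (and, for the hanging-chain problem, the length constraint selects C).
Now fit the given data. The endpoints x = ±7 are symmetric at equal height, so the catenary is even about its minimum: a = 0 and y(x) = C cosh(x/C). The lowest point is y(0) = C cosh(0) = C, and we are told y(0) = 11, so C = 11. Therefore
    y(x) = 11 cosh(x/11),
and at the endpoints
    y(±7) = 11 cosh(7/11).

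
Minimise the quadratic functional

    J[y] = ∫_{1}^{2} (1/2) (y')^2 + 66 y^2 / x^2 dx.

The Lagrangian is L = (1/2) (y')^2 + 66 y^2 / x^2.
Compute ∂L/∂y = 132y/x^2, ∂L/∂y' = y'.
The Euler-Lagrange equation d/dx(∂L/∂y') − ∂L/∂y = 0 reduces to
    y'' − 132/x^2 · y = 0  (x > 0).
Its general solution is
    y(x) = A x^12 + B x^(-11),
with A, B fixed by the endpoint conditions.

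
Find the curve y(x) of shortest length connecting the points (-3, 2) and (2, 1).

Arc-length functional: J[y] = ∫ sqrt(1 + (y')^2) dx.
Lagrangian L = sqrt(1 + (y')^2) has no explicit y dependence, so ∂L/∂y = 0 and the Euler-Lagrange equation gives
    d/dx( y' / sqrt(1 + (y')^2) ) = 0  ⇒  y' / sqrt(1 + (y')^2) = const.
Hence y' is constant, so y(x) is affine.
Fitting the endpoints (-3, 2) and (2, 1):
    slope m = (1 − 2) / (2 − (-3)) = -1/5,
    intercept c = 2 − m·(-3) = 7/5.
Extremal: y(x) = (-1/5) x + 7/5.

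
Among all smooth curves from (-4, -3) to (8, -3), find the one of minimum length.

Arc-length functional: J[y] = ∫ sqrt(1 + (y')^2) dx.
Lagrangian L = sqrt(1 + (y')^2) has no explicit y dependence, so ∂L/∂y = 0 and the Euler-Lagrange equation gives
    d/dx( y' / sqrt(1 + (y')^2) ) = 0  ⇒  y' / sqrt(1 + (y')^2) = const.
Hence y' is constant, so y(x) is affine.
Fitting the endpoints (-4, -3) and (8, -3):
    slope m = ((-3) − (-3)) / (8 − (-4)) = 0,
    intercept c = (-3) − m·(-4) = -3.
Extremal: y(x) = -3.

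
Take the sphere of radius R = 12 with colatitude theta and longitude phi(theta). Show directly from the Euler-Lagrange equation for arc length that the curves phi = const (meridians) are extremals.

On the sphere of radius R = 12 with spherical coordinates (θ, φ), the induced metric is
    ds^2 = 144(dθ^2 + sin^2(θ) dφ^2).
Using θ as the parameter, the arc-length functional becomes
    J[φ] = ∫ 12 sqrt(1 + sin^2(θ) (dφ/dθ)^2) dθ.
So L = 12 sqrt(1 + sin^2(θ) φ'^2). Compute
    ∂L/∂φ = 0  (L has no explicit φ dependence),
    ∂L/∂φ' = 12 sin^2(θ) φ' / sqrt(1 + sin^2(θ) φ'^2).
For the candidate φ(θ) = c (constant), φ' = 0, so ∂L/∂φ' evaluated along the candidate vanishes, and ∂L/∂φ is identically zero. Hence
    d/dθ(∂L/∂φ') − ∂L/∂φ = 0
is satisfied. Therefore meridians φ = const are extremals of arc length — they are geodesics on the sphere.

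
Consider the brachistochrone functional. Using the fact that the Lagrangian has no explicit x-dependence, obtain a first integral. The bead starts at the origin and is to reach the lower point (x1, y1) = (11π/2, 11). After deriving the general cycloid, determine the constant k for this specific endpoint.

The Lagrangian L = sqrt((1 + y'^2) / y) has no explicit x dependence, so the Beltrami identity applies:
    L − y' ∂L/∂y' = C.
Compute ∂L/∂y' = y' / sqrt(y (1 + y'^2)).
Substitute:
    sqrt((1 + y'^2)/y) − y'·y' / sqrt(y (1 + y'^2))
    = (1 + y'^2) / sqrt(y (1 + y'^2)) − y'^2 / sqrt(y (1 + y'^2))
    = 1 / sqrt(y (1 + y'^2)) = C.
Squaring and rearranging gives the first integral
    y (1 + y'^2) = 1/C^2 =: k   (constant).
Solving this first-order ODE by the substitution
    y = (k/2)(1 − cos θ)
yields the cycloid parameterisation
    x(θ) = (k/2)(θ − sin θ),   y(θ) = (k/2)(1 − cos θ).
The constant k is fixed by the endpoint condition.
Now fit the given lower endpoint (x1, y1) = (11π/2, 11). At the bottom of the first arch (θ = π), the parametric equations give
    y(π) = (k/2)(1 − cos π) = k,
    x(π) = (k/2)(π − sin π) = kπ/2.
Matching y(π) = 11 gives k = 11, consistent with x(π) = 11π/2. Therefore the specific cycloid is
    x(θ) = (11/2)(θ − sin θ),   y(θ) = (11/2)(1 − cos θ).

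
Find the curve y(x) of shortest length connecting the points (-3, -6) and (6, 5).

Arc-length functional: J[y] = ∫ sqrt(1 + (y')^2) dx.
Lagrangian L = sqrt(1 + (y')^2) has no explicit y dependence, so ∂L/∂y = 0 and the Euler-Lagrange equation gives
    d/dx( y' / sqrt(1 + (y')^2) ) = 0  ⇒  y' / sqrt(1 + (y')^2) = const.
Hence y' is constant, so y(x) is affine.
Fitting the endpoints (-3, -6) and (6, 5):
    slope m = (5 − (-6)) / (6 − (-3)) = 11/9,
    intercept c = (-6) − m·(-3) = -7/3.
Extremal: y(x) = (11/9) x - 7/3.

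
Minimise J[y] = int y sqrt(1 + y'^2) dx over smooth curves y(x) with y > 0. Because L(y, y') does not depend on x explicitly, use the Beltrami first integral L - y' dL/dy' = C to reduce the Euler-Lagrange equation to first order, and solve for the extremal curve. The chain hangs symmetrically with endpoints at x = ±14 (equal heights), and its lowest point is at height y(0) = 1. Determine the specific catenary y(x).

The Lagrangian L(y, y') = y sqrt(1 + y'^2) has no explicit x dependence, so the Beltrami identity applies:
    L − y' ∂L/∂y' = C.
Compute ∂L/∂y' = y · y' / sqrt(1 + y'^2). Then
    L − y' ∂L/∂y'
    = y sqrt(1 + y'^2) − y · y'^2 / sqrt(1 + y'^2)
    = y (1 + y'^2 − y'^2) / sqrt(1 + y'^2)
    = y / sqrt(1 + y'^2) = C.
Squaring gives y^2 = C^2 (1 + y'^2), i.e.
    y'^2 = y^2 / C^2 − 1.
Separating variables,
    dy / sqrt(y^2 − C^2) = dx / C,
and integrating gives arccosh(y / C) = (x − a)/C, so
    y(x) = C cosh((x − a)/C),
the catenary. The constants C and a are fixed by the two endpoint conditions (and, for the hanging-chain problem, the length constraint selects C).
Now fit the given data. The endpoints x = ±14 are symmetric at equal height, so the catenary is even about its minimum: a = 0 and y(x) = C cosh(x/C). The lowest point is y(0) = C cosh(0) = C, and we are told y(0) = 1, so C = 1. Therefore
    y(x) = cosh(x),
and at the endpoints
    y(±14) = cosh(14).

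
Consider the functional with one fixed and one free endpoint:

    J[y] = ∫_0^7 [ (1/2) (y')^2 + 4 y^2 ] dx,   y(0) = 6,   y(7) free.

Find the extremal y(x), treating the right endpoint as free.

The Lagrangian L = (1/2) (y')^2 + 4 y^2 gives
    ∂L/∂y = 8 y,   ∂L/∂y' = y'.
Euler-Lagrange: y'' − 8 y = 0.
With k = sqrt(8), the general solution is
    y(x) = A cosh(sqrt(8) x) + B sinh(sqrt(8) x).
Fixed left endpoint y(0) = 6 ⇒ A = 6.
The right endpoint x = 7 is free, so the natural (transversality) condition is ∂L/∂y' |_{x=7} = 0, i.e. y'(7) = 0.
Compute y'(x) = A k sinh(k x) + B k cosh(k x), so
    y'(7) = A k sinh(k·7) + B k cosh(k·7) = 0
    ⇒ B = −A tanh(k·7) = − 6 tanh(sqrt(8)·7).
Therefore the extremal is
    y(x) = 6 cosh(sqrt(8) x) − 6 tanh(sqrt(8)·7) sinh(sqrt(8) x).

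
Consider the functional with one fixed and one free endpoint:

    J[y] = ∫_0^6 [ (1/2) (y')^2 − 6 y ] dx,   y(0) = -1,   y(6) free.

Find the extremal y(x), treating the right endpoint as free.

The Lagrangian L = (1/2) (y')^2 − 6 y gives
    ∂L/∂y = −6,   ∂L/∂y' = y'.
Euler-Lagrange: d/dx(y') − (−6) = 0, i.e. y'' + 6 = 0, so
    y(x) = −(6/2) x^2 + C1 x + C2.
Fixed left endpoint y(0) = -1 ⇒ C2 = -1.
The right endpoint x = 6 is free, so the natural (transversality) condition is ∂L/∂y' |_{x=6} = 0, i.e. y'(6) = 0.
Compute y'(x) = −6 x + C1, so y'(6) = −36 + C1 = 0 ⇒ C1 = 36.
Therefore the extremal is
    y(x) = −3 x^2 + 36 x − 1.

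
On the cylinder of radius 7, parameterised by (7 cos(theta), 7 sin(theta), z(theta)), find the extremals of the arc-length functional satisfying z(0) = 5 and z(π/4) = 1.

Parameterise the cylinder of radius R = 7 as
    r(θ) = (7 cos θ, 7 sin θ, z(θ)).
The arc-length element is
    ds = sqrt(49 + (dz/dθ)^2) dθ,
so the Lagrangian is L = sqrt(49 + z'^2).
L depends on z' only, not on z or θ, so ∂L/∂z = 0 and
    ∂L/∂z' = z' / sqrt(49 + z'^2).
The Euler-Lagrange equation gives
    d/dθ( z' / sqrt(49 + z'^2) ) = 0,
so z' is constant. Integrating once:
    z(θ) = a θ + b,
a helix on the cylinder (a straight line when the cylinder is unrolled). The constants a, b are determined by the endpoint conditions.
With endpoint conditions z(0) = 5 and z(π/4) = 1: from z(0) = b we get b = 5, and a·π/4 + 5 = 1 gives a = -16/π, so
    z(θ) = (-16/π) θ + 5.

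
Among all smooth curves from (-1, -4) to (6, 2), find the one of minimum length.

Arc-length functional: J[y] = ∫ sqrt(1 + (y')^2) dx.
Lagrangian L = sqrt(1 + (y')^2) has no explicit y dependence, so ∂L/∂y = 0 and the Euler-Lagrange equation gives
    d/dx( y' / sqrt(1 + (y')^2) ) = 0  ⇒  y' / sqrt(1 + (y')^2) = const.
Hence y' is constant, so y(x) is affine.
Fitting the endpoints (-1, -4) and (6, 2):
    slope m = (2 − (-4)) / (6 − (-1)) = 6/7,
    intercept c = (-4) − m·(-1) = -22/7.
Extremal: y(x) = (6/7) x - 22/7.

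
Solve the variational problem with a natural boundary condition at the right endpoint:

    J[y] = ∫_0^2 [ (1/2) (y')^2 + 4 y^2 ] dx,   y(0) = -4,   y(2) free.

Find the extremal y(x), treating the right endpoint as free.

The Lagrangian L = (1/2) (y')^2 + 4 y^2 gives
    ∂L/∂y = 8 y,   ∂L/∂y' = y'.
Euler-Lagrange: y'' − 8 y = 0.
With k = sqrt(8), the general solution is
    y(x) = A cosh(sqrt(8) x) + B sinh(sqrt(8) x).
Fixed left endpoint y(0) = -4 ⇒ A = -4.
The right endpoint x = 2 is free, so the natural (transversality) condition is ∂L/∂y' |_{x=2} = 0, i.e. y'(2) = 0.
Compute y'(x) = A k sinh(k x) + B k cosh(k x), so
    y'(2) = A k sinh(k·2) + B k cosh(k·2) = 0
    ⇒ B = −A tanh(k·2) = 4 tanh(sqrt(8)·2).
Therefore the extremal is
    y(x) = −4 cosh(sqrt(8) x) + 4 tanh(sqrt(8)·2) sinh(sqrt(8) x).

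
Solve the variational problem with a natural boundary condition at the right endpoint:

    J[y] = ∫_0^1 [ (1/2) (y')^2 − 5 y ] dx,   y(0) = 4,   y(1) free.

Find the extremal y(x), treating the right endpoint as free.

The Lagrangian L = (1/2) (y')^2 − 5 y gives
    ∂L/∂y = −5,   ∂L/∂y' = y'.
Euler-Lagrange: d/dx(y') − (−5) = 0, i.e. y'' + 5 = 0, so
    y(x) = −(5/2) x^2 + C1 x + C2.
Fixed left endpoint y(0) = 4 ⇒ C2 = 4.
The right endpoint x = 1 is free, so the natural (transversality) condition is ∂L/∂y' |_{x=1} = 0, i.e. y'(1) = 0.
Compute y'(x) = −5 x + C1, so y'(1) = −5 + C1 = 0 ⇒ C1 = 5.
Therefore the extremal is
    y(x) = −(5/2) x^2 + 5 x + 4.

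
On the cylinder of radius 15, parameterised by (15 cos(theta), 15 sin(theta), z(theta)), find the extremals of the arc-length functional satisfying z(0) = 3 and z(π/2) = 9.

Parameterise the cylinder of radius R = 15 as
    r(θ) = (15 cos θ, 15 sin θ, z(θ)).
The arc-length element is
    ds = sqrt(225 + (dz/dθ)^2) dθ,
so the Lagrangian is L = sqrt(225 + z'^2).
L depends on z' only, not on z or θ, so ∂L/∂z = 0 and
    ∂L/∂z' = z' / sqrt(225 + z'^2).
The Euler-Lagrange equation gives
    d/dθ( z' / sqrt(225 + z'^2) ) = 0,
so z' is constant. Integrating once:
    z(θ) = a θ + b,
a helix on the cylinder (a straight line when the cylinder is unrolled). The constants a, b are determined by the endpoint conditions.
With endpoint conditions z(0) = 3 and z(π/2) = 9: from z(0) = b we get b = 3, and a·π/2 + 3 = 9 gives a = 12/π, so
    z(θ) = (12/π) θ + 3.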